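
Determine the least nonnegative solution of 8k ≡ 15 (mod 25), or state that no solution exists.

5

gcd(25, 8):
  25 = 3*8 + 1
  8 = 8*1
so gcd(25, 8) = 1.
1 divides 15, so solutions exist.
Back-substitute for Bézout coefficients:
  1 = 25 - 3*8
  ... = 8*(-3) + 25*(1)
So 8*(-3) ≡ 1 (mod 25); multiply by 15: k ≡ -45 (mod 25).
Smallest nonnegative: k = -45 mod 25 = 5.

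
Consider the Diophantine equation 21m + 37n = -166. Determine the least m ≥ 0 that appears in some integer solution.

gcd(37, 21):
  37 = 1·21 + 16
  21 = 1·16 + 5
  16 = 3·5 + 1
  5 = 5·1
so gcd(37, 21) = 1.
1 divides -166, so solutions exist.
Back-substitute for Bézout coefficients:
  1 = 16 - 3·5
  ... = 21·(-7) + 37·(4)
Scale by -166/1 = -166: (m₀, n₀) = (1162, -664).
General solution: m = 1162 + 37t, n = -664 - 21t for integer t.
m ≥ 0: smallest is 1162 mod 37 = 15 (at t = -31), with n = -13.

15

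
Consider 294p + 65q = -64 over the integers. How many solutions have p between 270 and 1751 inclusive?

gcd(294, 65) = 1  (294 = 4*65 + 34, 65 = 1*34 + 31, 34 = 1*31 + 3, 31 = 10*3 + 1, 3 = 3*1).
Back-substituting, 294*(-21) + 65*(95) = 1.
Scale by -64: particular solution (1344, -6080); reduce p mod 65: (44, -200).
General solution: p = 44 + 65t, q = -200 - 294t for integer t.
270 ≤ 44 + 65t ≤ 1751 gives t ∈ [4, 26], which is 23 values.

23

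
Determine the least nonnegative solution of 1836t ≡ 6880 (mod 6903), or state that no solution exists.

gcd(6903, 1836) = 9  (6903 = 3*1836 + 1395, 1836 = 1*1395 + 441, 1395 = 3*441 + 72, 441 = 6*72 + 9, 72 = 8*9).
9 does not divide 6880, so the congruence has no solution.

no solution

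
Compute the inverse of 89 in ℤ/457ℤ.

gcd(457, 89):
  457 = 5×89 + 12
  89 = 7×12 + 5
  12 = 2×5 + 2
  5 = 2×2 + 1
  2 = 2×1
so gcd(457, 89) = 1.
Back-substitute for Bézout coefficients:
  1 = 5 - 2×2
  ... = 89×(190) + 457×(-37)
So 89×190 ≡ 1 (mod 457), and 190 mod 457 = 190.

190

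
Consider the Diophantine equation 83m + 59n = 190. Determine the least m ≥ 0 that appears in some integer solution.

3

gcd(83, 59):
  83 = 1*59 + 24
  59 = 2*24 + 11
  24 = 2*11 + 2
  11 = 5*2 + 1
  2 = 2*1
so gcd(83, 59) = 1.
1 divides 190, so solutions exist.
Back-substitute for Bézout coefficients:
  1 = 11 - 5*2
  ... = 83*(-27) + 59*(38)
Scale by 190/1 = 190: (m₀, n₀) = (-5130, 7220).
General solution: m = -5130 + 59t, n = 7220 - 83t for integer t.
m ≥ 0: smallest is -5130 mod 59 = 3 (at t = 87), with n = -1.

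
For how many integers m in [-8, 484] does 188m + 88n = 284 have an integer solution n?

22

gcd(188, 88) = 4  (188 = 2×88 + 12, 88 = 7×12 + 4, 12 = 3×4).
Back-substituting, 188×(-7) + 88×(15) = 4.
Scale by 71: particular solution (-497, 1065); reduce m mod 22: (9, -16).
General solution: m = 9 + 22t, n = -16 - 47t for integer t.
-8 ≤ 9 + 22t ≤ 484 gives t ∈ [0, 21], which is 22 values.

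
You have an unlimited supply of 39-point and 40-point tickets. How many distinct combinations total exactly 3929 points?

Need nonnegative integers with 39j + 40k = 3929.
gcd(39, 40) = 1, and 39·(-1) + 40·(1) = 1.
So (j₀, k₀) = (-3929, 3929); general j = -3929 + 40t, k = 3929 - 39t.
j ≥ 0 ⇒ t ≥ 99; k ≥ 0 ⇒ t ≤ 100. That's 2 values of t.

2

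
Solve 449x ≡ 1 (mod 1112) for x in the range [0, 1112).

265

gcd(1112, 449):
  1112 = 2·449 + 214
  449 = 2·214 + 21
  214 = 10·21 + 4
  21 = 5·4 + 1
  4 = 4·1
so gcd(1112, 449) = 1.
Back-substitute for Bézout coefficients:
  1 = 21 - 5·4
  ... = 449·(265) + 1112·(-107)
So 449·265 ≡ 1 (mod 1112), and 265 mod 1112 = 265.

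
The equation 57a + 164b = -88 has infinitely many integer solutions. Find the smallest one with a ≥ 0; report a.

56

gcd(164, 57) = 1.
1 divides -88, so solutions exist.
By Bézout, 57·(-23) + 164·(8) = 1.
Scale by -88/1 = -88: (a₀, b₀) = (2024, -704).
General solution: a = 2024 + 164t, b = -704 - 57t for integer t.
a ≥ 0: smallest is 2024 mod 164 = 56 (at t = -12), with b = -20.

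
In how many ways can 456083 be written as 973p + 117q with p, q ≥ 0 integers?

gcd(973, 117):
  973 = 8*117 + 37
  117 = 3*37 + 6
  37 = 6*6 + 1
  6 = 6*1
so gcd(973, 117) = 1.
Back-substitute for Bézout coefficients:
  1 = 37 - 6*6
  ... = 973*(19) + 117*(-158)
Scale by 456083: one solution is (8665577, -72061114). Reduce p mod 117: (89, 3158).
General: p = 89 + 117t, q = 3158 - 973t.
p ≥ 0 ⇒ t ≥ 0; q ≥ 0 ⇒ t ≤ 3. So t ∈ [0, 3]: 4 solutions.

4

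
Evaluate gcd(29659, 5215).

7

gcd(29659, 5215):
  29659 = 5×5215 + 3584
  5215 = 1×3584 + 1631
  3584 = 2×1631 + 322
  1631 = 5×322 + 21
  322 = 15×21 + 7
  21 = 3×7
so gcd(29659, 5215) = 7.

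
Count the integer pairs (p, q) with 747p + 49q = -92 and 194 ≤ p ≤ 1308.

gcd(747, 49):
  747 = 15*49 + 12
  49 = 4*12 + 1
  12 = 12*1
so gcd(747, 49) = 1.
Back-substitute for Bézout coefficients:
  1 = 49 - 4*12
  ... = 747*(-4) + 49*(61)
Scale by -92: particular solution (368, -5612); reduce p mod 49: (25, -383).
General solution: p = 25 + 49t, q = -383 - 747t for integer t.
194 ≤ 25 + 49t ≤ 1308 gives t ∈ [4, 26], which is 23 values.

23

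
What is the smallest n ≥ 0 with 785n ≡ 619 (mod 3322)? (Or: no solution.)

2341

gcd(3322, 785) = 1.
1 divides 619, so solutions exist.
By Bézout, 785×(-1515) + 3322×(358) = 1.
So 785×(-1515) ≡ 1 (mod 3322); multiply by 619: n ≡ -937785 (mod 3322).
Smallest nonnegative: n = -937785 mod 3322 = 2341.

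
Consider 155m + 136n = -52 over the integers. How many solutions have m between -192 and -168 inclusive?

0

gcd(155, 136):
  155 = 1*136 + 19
  136 = 7*19 + 3
  19 = 6*3 + 1
  3 = 3*1
so gcd(155, 136) = 1.
Back-substitute for Bézout coefficients:
  1 = 19 - 6*3
  ... = 155*(43) + 136*(-49)
Scale by -52: particular solution (-2236, 2548); reduce m mod 136: (76, -87).
General solution: m = 76 + 136t, n = -87 - 155t for integer t.
-192 ≤ 76 + 136t ≤ -168 gives t ∈ [-1, -2], which is 0 values.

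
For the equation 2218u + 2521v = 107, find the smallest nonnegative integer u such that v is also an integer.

2088

gcd(2521, 2218) = 1  (2521 = 1·2218 + 303, 2218 = 7·303 + 97, 303 = 3·97 + 12, 97 = 8·12 + 1, 12 = 12·1).
1 divides 107, so solutions exist.
Back-substituting, 2218·(208) + 2521·(-183) = 1.
Scale by 107/1 = 107: (u₀, v₀) = (22256, -19581).
General solution: u = 22256 + 2521t, v = -19581 - 2218t for integer t.
u ≥ 0: smallest is 22256 mod 2521 = 2088 (at t = -8), with v = -1837.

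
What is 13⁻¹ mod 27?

25

gcd(27, 13):
  27 = 2*13 + 1
  13 = 13*1
so gcd(27, 13) = 1.
Back-substitute for Bézout coefficients:
  1 = 27 - 2*13
  ... = 13*(-2) + 27*(1)
So 13*-2 ≡ 1 (mod 27), and -2 mod 27 = 25.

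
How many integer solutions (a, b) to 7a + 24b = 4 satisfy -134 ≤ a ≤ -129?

gcd(24, 7) = 1  (24 = 3×7 + 3, 7 = 2×3 + 1, 3 = 3×1).
Back-substituting, 7×(7) + 24×(-2) = 1.
Scale by 4: particular solution (28, -8); reduce a mod 24: (4, -1).
General solution: a = 4 + 24t, b = -1 - 7t for integer t.
-134 ≤ 4 + 24t ≤ -129 gives t ∈ [-5, -6], which is 0 values.

0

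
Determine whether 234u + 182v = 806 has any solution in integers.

yes

gcd(234, 182) = 26  (234 = 1×182 + 52, 182 = 3×52 + 26, 52 = 2×26).
26 divides 806, so integer solutions exist.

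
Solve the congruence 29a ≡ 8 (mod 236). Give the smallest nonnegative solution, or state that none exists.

gcd(236, 29) = 1  (236 = 8*29 + 4, 29 = 7*4 + 1, 4 = 4*1).
1 divides 8, so solutions exist.
Back-substituting, 29*(57) + 236*(-7) = 1.
So 29*(57) ≡ 1 (mod 236); multiply by 8: a ≡ 456 (mod 236).
Smallest nonnegative: a = 456 mod 236 = 220.

220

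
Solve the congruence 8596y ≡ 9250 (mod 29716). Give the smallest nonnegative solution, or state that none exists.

no solution

gcd(29716, 8596) = 4.
4 does not divide 9250, so the congruence has no solution.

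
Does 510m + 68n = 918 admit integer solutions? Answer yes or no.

gcd(510, 68) = 34  (510 = 7×68 + 34, 68 = 2×34).
34 divides 918, so integer solutions exist.

yes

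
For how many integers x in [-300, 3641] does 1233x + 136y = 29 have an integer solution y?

29

gcd(1233, 136):
  1233 = 9·136 + 9
  136 = 15·9 + 1
  9 = 9·1
so gcd(1233, 136) = 1.
Back-substitute for Bézout coefficients:
  1 = 136 - 15·9
  ... = 1233·(-15) + 136·(136)
Scale by 29: particular solution (-435, 3944); reduce x mod 136: (109, -988).
General solution: x = 109 + 136t, y = -988 - 1233t for integer t.
-300 ≤ 109 + 136t ≤ 3641 gives t ∈ [-3, 25], which is 29 values.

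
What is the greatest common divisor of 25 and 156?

1

gcd(156, 25):
  156 = 6·25 + 6
  25 = 4·6 + 1
  6 = 6·1
so gcd(156, 25) = 1.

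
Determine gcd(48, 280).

8

gcd(280, 48):
  280 = 5·48 + 40
  48 = 1·40 + 8
  40 = 5·8
so gcd(280, 48) = 8.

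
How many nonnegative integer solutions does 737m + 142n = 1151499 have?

gcd(737, 142) = 1.
By Bézout, 737×(-21) + 142×(109) = 1.
One solution: (127, 7450).
General: m = 127 + 142t, n = 7450 - 737t.
m ≥ 0 ⇒ t ≥ 0; n ≥ 0 ⇒ t ≤ 10. So t ∈ [0, 10]: 11 solutions.

11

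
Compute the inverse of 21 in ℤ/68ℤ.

13

gcd(68, 21):
  68 = 3*21 + 5
  21 = 4*5 + 1
  5 = 5*1
so gcd(68, 21) = 1.
Back-substitute for Bézout coefficients:
  1 = 21 - 4*5
  ... = 21*(13) + 68*(-4)
So 21*13 ≡ 1 (mod 68), and 13 mod 68 = 13.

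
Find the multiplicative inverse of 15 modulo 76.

71

gcd(76, 15):
  76 = 5·15 + 1
  15 = 15·1
so gcd(76, 15) = 1.
Back-substitute for Bézout coefficients:
  1 = 76 - 5·15
  ... = 15·(-5) + 76·(1)
So 15·-5 ≡ 1 (mod 76), and -5 mod 76 = 71.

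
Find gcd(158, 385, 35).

1

gcd(385, 158):
  385 = 2·158 + 69
  158 = 2·69 + 20
  69 = 3·20 + 9
  20 = 2·9 + 2
  9 = 4·2 + 1
  2 = 2·1
so gcd(385, 158) = 1.
gcd(1, 35) = 1.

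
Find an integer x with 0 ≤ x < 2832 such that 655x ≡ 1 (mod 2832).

gcd(2832, 655) = 1  (2832 = 4*655 + 212, 655 = 3*212 + 19, 212 = 11*19 + 3, 19 = 6*3 + 1, 3 = 3*1).
Back-substituting, 655*(895) + 2832*(-207) = 1.
So 655*895 ≡ 1 (mod 2832), and 895 mod 2832 = 895.

895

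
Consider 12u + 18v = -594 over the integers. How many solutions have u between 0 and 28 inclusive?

gcd(18, 12):
  18 = 1×12 + 6
  12 = 2×6
so gcd(18, 12) = 6.
Back-substitute for Bézout coefficients:
  6 = 18 - 1×12
  ... = 12×(-1) + 18×(1)
Scale by -99: particular solution (99, -99); reduce u mod 3: (0, -33).
General solution: u = 0 + 3t, v = -33 - 2t for integer t.
0 ≤ 0 + 3t ≤ 28 gives t ∈ [0, 9], which is 10 values.

10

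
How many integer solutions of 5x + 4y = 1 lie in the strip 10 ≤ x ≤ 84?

18

gcd(5, 4):
  5 = 1·4 + 1
  4 = 4·1
so gcd(5, 4) = 1.
Back-substitute for Bézout coefficients:
  1 = 5 - 1·4
  ... = 5·(1) + 4·(-1)
Scale by 1: particular solution (1, -1); reduce x mod 4: (1, -1).
General solution: x = 1 + 4t, y = -1 - 5t for integer t.
10 ≤ 1 + 4t ≤ 84 gives t ∈ [3, 20], which is 18 values.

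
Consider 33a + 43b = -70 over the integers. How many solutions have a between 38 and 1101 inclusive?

25

gcd(43, 33) = 1.
By Bézout, 33*(-13) + 43*(10) = 1.
Particular solution: (7, -7).
General solution: a = 7 + 43t, b = -7 - 33t for integer t.
38 ≤ 7 + 43t ≤ 1101 gives t ∈ [1, 25], which is 25 values.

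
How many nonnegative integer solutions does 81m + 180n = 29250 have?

18

gcd(180, 81):
  180 = 2*81 + 18
  81 = 4*18 + 9
  18 = 2*9
so gcd(180, 81) = 9.
Back-substitute for Bézout coefficients:
  9 = 81 - 4*18
  ... = 81*(9) + 180*(-4)
Scale by 3250: one solution is (29250, -13000). Reduce m mod 20: (10, 158).
General: m = 10 + 20t, n = 158 - 9t.
m ≥ 0 ⇒ t ≥ 0; n ≥ 0 ⇒ t ≤ 17. So t ∈ [0, 17]: 18 solutions.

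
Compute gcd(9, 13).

1

gcd(13, 9):
  13 = 1·9 + 4
  9 = 2·4 + 1
  4 = 4·1
so gcd(13, 9) = 1.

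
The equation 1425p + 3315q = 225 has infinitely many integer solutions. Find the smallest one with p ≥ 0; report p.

gcd(3315, 1425) = 15  (3315 = 2·1425 + 465, 1425 = 3·465 + 30, 465 = 15·30 + 15, 30 = 2·15).
15 divides 225, so solutions exist.
Back-substituting, 1425·(-107) + 3315·(46) = 15.
Scale by 225/15 = 15: (p₀, q₀) = (-1605, 690).
General solution: p = -1605 + 221t, q = 690 - 95t for integer t.
p ≥ 0: smallest is -1605 mod 221 = 163 (at t = 8), with q = -70.

163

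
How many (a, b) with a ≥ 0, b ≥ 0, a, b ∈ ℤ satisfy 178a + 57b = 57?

gcd(178, 57) = 1.
By Bézout, 178·(-8) + 57·(25) = 1.
One solution: (0, 1).
General: a = 0 + 57t, b = 1 - 178t.
a ≥ 0 ⇒ t ≥ 0; b ≥ 0 ⇒ t ≤ 0. So t ∈ [0, 0]: 1 solution.

1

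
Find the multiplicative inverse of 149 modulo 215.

gcd(215, 149):
  215 = 1*149 + 66
  149 = 2*66 + 17
  66 = 3*17 + 15
  17 = 1*15 + 2
  15 = 7*2 + 1
  2 = 2*1
so gcd(215, 149) = 1.
Back-substitute for Bézout coefficients:
  1 = 15 - 7*2
  ... = 149*(-101) + 215*(70)
So 149*-101 ≡ 1 (mod 215), and -101 mod 215 = 114.

114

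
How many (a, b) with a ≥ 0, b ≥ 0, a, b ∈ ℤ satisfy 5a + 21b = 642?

gcd(21, 5) = 1.
By Bézout, 5·(-4) + 21·(1) = 1.
One solution: (15, 27).
General: a = 15 + 21t, b = 27 - 5t.
a ≥ 0 ⇒ t ≥ 0; b ≥ 0 ⇒ t ≤ 5. So t ∈ [0, 5]: 6 solutions.

6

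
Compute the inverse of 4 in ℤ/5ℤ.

4

gcd(5, 4) = 1.
By Bézout, 4×(-1) + 5×(1) = 1.
So 4×-1 ≡ 1 (mod 5), and -1 mod 5 = 4.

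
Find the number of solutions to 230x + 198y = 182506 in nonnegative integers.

8

gcd(230, 198):
  230 = 1×198 + 32
  198 = 6×32 + 6
  32 = 5×6 + 2
  6 = 3×2
so gcd(230, 198) = 2.
Back-substitute for Bézout coefficients:
  2 = 32 - 5×6
  ... = 230×(31) + 198×(-36)
Scale by 91253: one solution is (2828843, -3285108). Reduce x mod 99: (17, 902).
General: x = 17 + 99t, y = 902 - 115t.
x ≥ 0 ⇒ t ≥ 0; y ≥ 0 ⇒ t ≤ 7. So t ∈ [0, 7]: 8 solutions.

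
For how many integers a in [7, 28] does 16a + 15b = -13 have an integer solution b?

1

gcd(16, 15) = 1  (16 = 1·15 + 1, 15 = 15·1).
Back-substituting, 16·(1) + 15·(-1) = 1.
Scale by -13: particular solution (-13, 13); reduce a mod 15: (2, -3).
General solution: a = 2 + 15t, b = -3 - 16t for integer t.
7 ≤ 2 + 15t ≤ 28 gives t ∈ [1, 1], which is 1 value.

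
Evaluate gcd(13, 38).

gcd(38, 13) = 1  (38 = 2*13 + 12, 13 = 1*12 + 1, 12 = 12*1).

1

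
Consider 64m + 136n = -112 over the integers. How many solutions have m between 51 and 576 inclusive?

31

gcd(136, 64) = 8  (136 = 2×64 + 8, 64 = 8×8).
Back-substituting, 64×(-2) + 136×(1) = 8.
Scale by -14: particular solution (28, -14); reduce m mod 17: (11, -6).
General solution: m = 11 + 17t, n = -6 - 8t for integer t.
51 ≤ 11 + 17t ≤ 576 gives t ∈ [3, 33], which is 31 values.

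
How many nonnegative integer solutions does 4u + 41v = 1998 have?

gcd(41, 4) = 1  (41 = 10·4 + 1, 4 = 4·1).
Back-substituting, 4·(-10) + 41·(1) = 1.
Scale by 1998: one solution is (-19980, 1998). Reduce u mod 41: (28, 46).
General: u = 28 + 41t, v = 46 - 4t.
u ≥ 0 ⇒ t ≥ 0; v ≥ 0 ⇒ t ≤ 11. So t ∈ [0, 11]: 12 solutions.

12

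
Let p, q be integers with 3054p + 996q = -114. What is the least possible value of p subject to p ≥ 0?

119

gcd(3054, 996) = 6.
6 divides -114, so solutions exist.
By Bézout, 3054*(-15) + 996*(46) = 6.
Scale by -114/6 = -19: (p₀, q₀) = (285, -874).
General solution: p = 285 + 166t, q = -874 - 509t for integer t.
p ≥ 0: smallest is 285 mod 166 = 119 (at t = -1), with q = -365.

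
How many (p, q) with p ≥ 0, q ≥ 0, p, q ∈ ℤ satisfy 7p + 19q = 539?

gcd(19, 7) = 1  (19 = 2*7 + 5, 7 = 1*5 + 2, 5 = 2*2 + 1, 2 = 2*1).
Back-substituting, 7*(-8) + 19*(3) = 1.
Scale by 539: one solution is (-4312, 1617). Reduce p mod 19: (1, 28).
General: p = 1 + 19t, q = 28 - 7t.
p ≥ 0 ⇒ t ≥ 0; q ≥ 0 ⇒ t ≤ 4. So t ∈ [0, 4]: 5 solutions.

5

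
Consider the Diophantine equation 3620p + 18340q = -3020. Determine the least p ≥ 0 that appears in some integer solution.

gcd(18340, 3620) = 20  (18340 = 5·3620 + 240, 3620 = 15·240 + 20, 240 = 12·20).
20 divides -3020, so solutions exist.
Back-substituting, 3620·(76) + 18340·(-15) = 20.
Scale by -3020/20 = -151: (p₀, q₀) = (-11476, 2265).
General solution: p = -11476 + 917t, q = 2265 - 181t for integer t.
p ≥ 0: smallest is -11476 mod 917 = 445 (at t = 13), with q = -88.

445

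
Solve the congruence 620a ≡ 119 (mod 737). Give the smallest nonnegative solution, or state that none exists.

610

gcd(737, 620) = 1.
1 divides 119, so solutions exist.
By Bézout, 620·(-63) + 737·(53) = 1.
So 620·(-63) ≡ 1 (mod 737); multiply by 119: a ≡ -7497 (mod 737).
Smallest nonnegative: a = -7497 mod 737 = 610.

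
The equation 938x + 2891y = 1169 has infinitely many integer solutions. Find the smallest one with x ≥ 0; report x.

gcd(2891, 938):
  2891 = 3×938 + 77
  938 = 12×77 + 14
  77 = 5×14 + 7
  14 = 2×7
so gcd(2891, 938) = 7.
7 divides 1169, so solutions exist.
Back-substitute for Bézout coefficients:
  7 = 77 - 5×14
  ... = 938×(-188) + 2891×(61)
Scale by 1169/7 = 167: (x₀, y₀) = (-31396, 10187).
General solution: x = -31396 + 413t, y = 10187 - 134t for integer t.
x ≥ 0: smallest is -31396 mod 413 = 405 (at t = 77), with y = -131.

405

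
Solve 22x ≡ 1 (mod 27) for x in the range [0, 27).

16

gcd(27, 22) = 1.
By Bézout, 22×(-11) + 27×(9) = 1.
So 22×-11 ≡ 1 (mod 27), and -11 mod 27 = 16.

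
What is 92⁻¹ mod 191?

27

gcd(191, 92) = 1  (191 = 2·92 + 7, 92 = 13·7 + 1, 7 = 7·1).
Back-substituting, 92·(27) + 191·(-13) = 1.
So 92·27 ≡ 1 (mod 191), and 27 mod 191 = 27.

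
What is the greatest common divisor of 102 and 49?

gcd(102, 49):
  102 = 2*49 + 4
  49 = 12*4 + 1
  4 = 4*1
so gcd(102, 49) = 1.

1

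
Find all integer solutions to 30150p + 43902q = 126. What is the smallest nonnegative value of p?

1510

gcd(43902, 30150):
  43902 = 1·30150 + 13752
  30150 = 2·13752 + 2646
  13752 = 5·2646 + 522
  2646 = 5·522 + 36
  522 = 14·36 + 18
  36 = 2·18
so gcd(43902, 30150) = 18.
18 divides 126, so solutions exist.
Back-substitute for Bézout coefficients:
  18 = 522 - 14·36
  ... = 30150·(-1178) + 43902·(809)
Scale by 126/18 = 7: (p₀, q₀) = (-8246, 5663).
General solution: p = -8246 + 2439t, q = 5663 - 1675t for integer t.
p ≥ 0: smallest is -8246 mod 2439 = 1510 (at t = 4), with q = -1037.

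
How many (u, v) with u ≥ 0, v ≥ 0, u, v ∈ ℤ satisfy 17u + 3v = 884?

18

gcd(17, 3) = 1  (17 = 5*3 + 2, 3 = 1*2 + 1, 2 = 2*1).
Back-substituting, 17*(-1) + 3*(6) = 1.
Scale by 884: one solution is (-884, 5304). Reduce u mod 3: (1, 289).
General: u = 1 + 3t, v = 289 - 17t.
u ≥ 0 ⇒ t ≥ 0; v ≥ 0 ⇒ t ≤ 17. So t ∈ [0, 17]: 18 solutions.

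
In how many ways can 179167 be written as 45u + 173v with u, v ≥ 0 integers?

gcd(173, 45) = 1.
By Bézout, 45·(50) + 173·(-13) = 1.
One solution: (64, 1019).
General: u = 64 + 173t, v = 1019 - 45t.
u ≥ 0 ⇒ t ≥ 0; v ≥ 0 ⇒ t ≤ 22. So t ∈ [0, 22]: 23 solutions.

23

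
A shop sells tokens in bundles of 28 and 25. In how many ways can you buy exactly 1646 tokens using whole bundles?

3

Need nonnegative integers with 28j + 25k = 1646.
gcd(28, 25) = 1, and 28·(-8) + 25·(9) = 1.
So (j₀, k₀) = (-13168, 14814); general j = -13168 + 25t, k = 14814 - 28t.
j ≥ 0 ⇒ t ≥ 527; k ≥ 0 ⇒ t ≤ 529. That's 3 values of t.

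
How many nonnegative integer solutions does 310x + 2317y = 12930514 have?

gcd(2317, 310):
  2317 = 7·310 + 147
  310 = 2·147 + 16
  147 = 9·16 + 3
  16 = 5·3 + 1
  3 = 3·1
so gcd(2317, 310) = 1.
Back-substitute for Bézout coefficients:
  1 = 16 - 5·3
  ... = 310·(725) + 2317·(-97)
Scale by 12930514: one solution is (9374622650, -1254259858). Reduce x mod 2317: (1261, 5412).
General: x = 1261 + 2317t, y = 5412 - 310t.
x ≥ 0 ⇒ t ≥ 0; y ≥ 0 ⇒ t ≤ 17. So t ∈ [0, 17]: 18 solutions.

18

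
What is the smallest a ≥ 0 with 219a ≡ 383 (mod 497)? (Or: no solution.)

gcd(497, 219) = 1.
1 divides 383, so solutions exist.
By Bézout, 219×(-59) + 497×(26) = 1.
So 219×(-59) ≡ 1 (mod 497); multiply by 383: a ≡ -22597 (mod 497).
Smallest nonnegative: a = -22597 mod 497 = 265.

265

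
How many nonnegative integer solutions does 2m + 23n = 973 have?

gcd(23, 2):
  23 = 11*2 + 1
  2 = 2*1
so gcd(23, 2) = 1.
Back-substitute for Bézout coefficients:
  1 = 23 - 11*2
  ... = 2*(-11) + 23*(1)
Scale by 973: one solution is (-10703, 973). Reduce m mod 23: (15, 41).
General: m = 15 + 23t, n = 41 - 2t.
m ≥ 0 ⇒ t ≥ 0; n ≥ 0 ⇒ t ≤ 20. So t ∈ [0, 20]: 21 solutions.

21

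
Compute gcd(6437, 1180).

1

gcd(6437, 1180):
  6437 = 5*1180 + 537
  1180 = 2*537 + 106
  537 = 5*106 + 7
  106 = 15*7 + 1
  7 = 7*1
so gcd(6437, 1180) = 1.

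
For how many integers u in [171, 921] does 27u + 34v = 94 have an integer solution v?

gcd(34, 27) = 1.
By Bézout, 27*(-5) + 34*(4) = 1.
Particular solution: (6, -2).
General solution: u = 6 + 34t, v = -2 - 27t for integer t.
171 ≤ 6 + 34t ≤ 921 gives t ∈ [5, 26], which is 22 values.

22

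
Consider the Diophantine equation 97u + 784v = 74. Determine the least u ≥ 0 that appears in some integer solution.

122

gcd(784, 97):
  784 = 8×97 + 8
  97 = 12×8 + 1
  8 = 8×1
so gcd(784, 97) = 1.
1 divides 74, so solutions exist.
Back-substitute for Bézout coefficients:
  1 = 97 - 12×8
  ... = 97×(97) + 784×(-12)
Scale by 74/1 = 74: (u₀, v₀) = (7178, -888).
General solution: u = 7178 + 784t, v = -888 - 97t for integer t.
u ≥ 0: smallest is 7178 mod 784 = 122 (at t = -9), with v = -15.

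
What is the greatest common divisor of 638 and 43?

1

gcd(638, 43):
  638 = 14·43 + 36
  43 = 1·36 + 7
  36 = 5·7 + 1
  7 = 7·1
so gcd(638, 43) = 1.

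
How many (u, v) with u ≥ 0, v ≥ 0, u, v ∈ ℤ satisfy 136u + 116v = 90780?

23

gcd(136, 116) = 4  (136 = 1×116 + 20, 116 = 5×20 + 16, 20 = 1×16 + 4, 16 = 4×4).
Back-substituting, 136×(6) + 116×(-7) = 4.
Scale by 22695: one solution is (136170, -158865). Reduce u mod 29: (15, 765).
General: u = 15 + 29t, v = 765 - 34t.
u ≥ 0 ⇒ t ≥ 0; v ≥ 0 ⇒ t ≤ 22. So t ∈ [0, 22]: 23 solutions.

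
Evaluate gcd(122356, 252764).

gcd(252764, 122356) = 4  (252764 = 2×122356 + 8052, 122356 = 15×8052 + 1576, 8052 = 5×1576 + 172, 1576 = 9×172 + 28, 172 = 6×28 + 4, 28 = 7×4).

4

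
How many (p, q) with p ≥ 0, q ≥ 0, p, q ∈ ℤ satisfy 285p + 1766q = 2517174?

gcd(1766, 285):
  1766 = 6×285 + 56
  285 = 5×56 + 5
  56 = 11×5 + 1
  5 = 5×1
so gcd(1766, 285) = 1.
Back-substitute for Bézout coefficients:
  1 = 56 - 11×5
  ... = 285×(-347) + 1766×(56)
Scale by 2517174: one solution is (-873459378, 140961744). Reduce p mod 1766: (690, 1314).
General: p = 690 + 1766t, q = 1314 - 285t.
p ≥ 0 ⇒ t ≥ 0; q ≥ 0 ⇒ t ≤ 4. So t ∈ [0, 4]: 5 solutions.

5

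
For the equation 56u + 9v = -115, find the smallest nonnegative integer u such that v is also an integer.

gcd(56, 9):
  56 = 6·9 + 2
  9 = 4·2 + 1
  2 = 2·1
so gcd(56, 9) = 1.
1 divides -115, so solutions exist.
Back-substitute for Bézout coefficients:
  1 = 9 - 4·2
  ... = 56·(-4) + 9·(25)
Scale by -115/1 = -115: (u₀, v₀) = (460, -2875).
General solution: u = 460 + 9t, v = -2875 - 56t for integer t.
u ≥ 0: smallest is 460 mod 9 = 1 (at t = -51), with v = -19.

1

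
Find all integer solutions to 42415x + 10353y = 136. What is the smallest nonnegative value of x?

124

gcd(42415, 10353) = 17  (42415 = 4×10353 + 1003, 10353 = 10×1003 + 323, 1003 = 3×323 + 34, 323 = 9×34 + 17, 34 = 2×17).
17 divides 136, so solutions exist.
Back-substituting, 42415×(-289) + 10353×(1184) = 17.
Scale by 136/17 = 8: (x₀, y₀) = (-2312, 9472).
General solution: x = -2312 + 609t, y = 9472 - 2495t for integer t.
x ≥ 0: smallest is -2312 mod 609 = 124 (at t = 4), with y = -508.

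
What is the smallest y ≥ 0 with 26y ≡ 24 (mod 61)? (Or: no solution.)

gcd(61, 26) = 1.
1 divides 24, so solutions exist.
By Bézout, 26*(-7) + 61*(3) = 1.
So 26*(-7) ≡ 1 (mod 61); multiply by 24: y ≡ -168 (mod 61).
Smallest nonnegative: y = -168 mod 61 = 15.

15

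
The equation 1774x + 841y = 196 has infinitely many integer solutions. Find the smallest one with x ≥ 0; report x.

770

gcd(1774, 841):
  1774 = 2*841 + 92
  841 = 9*92 + 13
  92 = 7*13 + 1
  13 = 13*1
so gcd(1774, 841) = 1.
1 divides 196, so solutions exist.
Back-substitute for Bézout coefficients:
  1 = 92 - 7*13
  ... = 1774*(64) + 841*(-135)
Scale by 196/1 = 196: (x₀, y₀) = (12544, -26460).
General solution: x = 12544 + 841t, y = -26460 - 1774t for integer t.
x ≥ 0: smallest is 12544 mod 841 = 770 (at t = -14), with y = -1624.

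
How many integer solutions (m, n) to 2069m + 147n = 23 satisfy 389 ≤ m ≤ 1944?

gcd(2069, 147) = 1.
By Bézout, 2069×(-40) + 147×(563) = 1.
Particular solution: (109, -1534).
General solution: m = 109 + 147t, n = -1534 - 2069t for integer t.
389 ≤ 109 + 147t ≤ 1944 gives t ∈ [2, 12], which is 11 values.

11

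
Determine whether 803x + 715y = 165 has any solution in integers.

yes

gcd(803, 715) = 11  (803 = 1·715 + 88, 715 = 8·88 + 11, 88 = 8·11).
11 divides 165, so integer solutions exist.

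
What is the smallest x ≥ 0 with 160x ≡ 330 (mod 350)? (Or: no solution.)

gcd(350, 160) = 10  (350 = 2*160 + 30, 160 = 5*30 + 10, 30 = 3*10).
10 divides 330, so solutions exist.
Back-substituting, 160*(11) + 350*(-5) = 10.
So 160*(11) ≡ 10 (mod 350); multiply by 33: x ≡ 363 (mod 35).
Smallest nonnegative: x = 363 mod 35 = 13.

13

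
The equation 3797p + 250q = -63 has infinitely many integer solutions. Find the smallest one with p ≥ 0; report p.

121

gcd(3797, 250) = 1.
1 divides -63, so solutions exist.
By Bézout, 3797*(-117) + 250*(1777) = 1.
Scale by -63/1 = -63: (p₀, q₀) = (7371, -111951).
General solution: p = 7371 + 250t, q = -111951 - 3797t for integer t.
p ≥ 0: smallest is 7371 mod 250 = 121 (at t = -29), with q = -1838.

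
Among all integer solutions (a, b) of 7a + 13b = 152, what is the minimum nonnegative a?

gcd(13, 7) = 1.
1 divides 152, so solutions exist.
By Bézout, 7·(2) + 13·(-1) = 1.
Scale by 152/1 = 152: (a₀, b₀) = (304, -152).
General solution: a = 304 + 13t, b = -152 - 7t for integer t.
a ≥ 0: smallest is 304 mod 13 = 5 (at t = -23), with b = 9.

5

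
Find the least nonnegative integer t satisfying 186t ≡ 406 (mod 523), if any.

gcd(523, 186):
  523 = 2×186 + 151
  186 = 1×151 + 35
  151 = 4×35 + 11
  35 = 3×11 + 2
  11 = 5×2 + 1
  2 = 2×1
so gcd(523, 186) = 1.
1 divides 406, so solutions exist.
Back-substitute for Bézout coefficients:
  1 = 11 - 5×2
  ... = 186×(-239) + 523×(85)
So 186×(-239) ≡ 1 (mod 523); multiply by 406: t ≡ -97034 (mod 523).
Smallest nonnegative: t = -97034 mod 523 = 244.

244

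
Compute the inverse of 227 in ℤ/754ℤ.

661

gcd(754, 227) = 1  (754 = 3*227 + 73, 227 = 3*73 + 8, 73 = 9*8 + 1, 8 = 8*1).
Back-substituting, 227*(-93) + 754*(28) = 1.
So 227*-93 ≡ 1 (mod 754), and -93 mod 754 = 661.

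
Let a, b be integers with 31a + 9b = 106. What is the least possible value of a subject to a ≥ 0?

4

gcd(31, 9):
  31 = 3·9 + 4
  9 = 2·4 + 1
  4 = 4·1
so gcd(31, 9) = 1.
1 divides 106, so solutions exist.
Back-substitute for Bézout coefficients:
  1 = 9 - 2·4
  ... = 31·(-2) + 9·(7)
Scale by 106/1 = 106: (a₀, b₀) = (-212, 742).
General solution: a = -212 + 9t, b = 742 - 31t for integer t.
a ≥ 0: smallest is -212 mod 9 = 4 (at t = 24), with b = -2.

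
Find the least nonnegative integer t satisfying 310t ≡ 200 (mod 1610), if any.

37

gcd(1610, 310) = 10  (1610 = 5·310 + 60, 310 = 5·60 + 10, 60 = 6·10).
10 divides 200, so solutions exist.
Back-substituting, 310·(26) + 1610·(-5) = 10.
So 310·(26) ≡ 10 (mod 1610); multiply by 20: t ≡ 520 (mod 161).
Smallest nonnegative: t = 520 mod 161 = 37.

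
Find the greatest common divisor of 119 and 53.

gcd(119, 53):
  119 = 2·53 + 13
  53 = 4·13 + 1
  13 = 13·1
so gcd(119, 53) = 1.

1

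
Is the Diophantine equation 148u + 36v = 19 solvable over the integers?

gcd(148, 36) = 4  (148 = 4×36 + 4, 36 = 9×4).
4 does not divide 19 (remainder 3), so no integer solutions.

no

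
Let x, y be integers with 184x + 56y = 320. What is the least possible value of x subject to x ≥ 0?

gcd(184, 56):
  184 = 3×56 + 16
  56 = 3×16 + 8
  16 = 2×8
so gcd(184, 56) = 8.
8 divides 320, so solutions exist.
Back-substitute for Bézout coefficients:
  8 = 56 - 3×16
  ... = 184×(-3) + 56×(10)
Scale by 320/8 = 40: (x₀, y₀) = (-120, 400).
General solution: x = -120 + 7t, y = 400 - 23t for integer t.
x ≥ 0: smallest is -120 mod 7 = 6 (at t = 18), with y = -14.

6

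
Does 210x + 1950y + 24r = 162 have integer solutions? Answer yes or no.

yes

gcd(1950, 210):
  1950 = 9×210 + 60
  210 = 3×60 + 30
  60 = 2×30
so gcd(1950, 210) = 30.
gcd(30, 24) = 6.
6 divides 162, so integer solutions exist.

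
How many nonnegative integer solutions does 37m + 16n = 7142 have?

12

gcd(37, 16):
  37 = 2*16 + 5
  16 = 3*5 + 1
  5 = 5*1
so gcd(37, 16) = 1.
Back-substitute for Bézout coefficients:
  1 = 16 - 3*5
  ... = 37*(-3) + 16*(7)
Scale by 7142: one solution is (-21426, 49994). Reduce m mod 16: (14, 414).
General: m = 14 + 16t, n = 414 - 37t.
m ≥ 0 ⇒ t ≥ 0; n ≥ 0 ⇒ t ≤ 11. So t ∈ [0, 11]: 12 solutions.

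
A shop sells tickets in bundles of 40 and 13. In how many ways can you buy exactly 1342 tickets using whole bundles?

3

Need nonnegative integers with 40j + 13k = 1342.
gcd(40, 13) = 1, and 40·(1) + 13·(-3) = 1.
So (j₀, k₀) = (1342, -4026); general j = 1342 + 13t, k = -4026 - 40t.
j ≥ 0 ⇒ t ≥ -103; k ≥ 0 ⇒ t ≤ -101. That's 3 values of t.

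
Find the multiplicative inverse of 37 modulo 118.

67

gcd(118, 37) = 1.
By Bézout, 37·(-51) + 118·(16) = 1.
So 37·-51 ≡ 1 (mod 118), and -51 mod 118 = 67.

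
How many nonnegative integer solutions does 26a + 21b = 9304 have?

17

gcd(26, 21) = 1.
By Bézout, 26*(-4) + 21*(5) = 1.
One solution: (17, 422).
General: a = 17 + 21t, b = 422 - 26t.
a ≥ 0 ⇒ t ≥ 0; b ≥ 0 ⇒ t ≤ 16. So t ∈ [0, 16]: 17 solutions.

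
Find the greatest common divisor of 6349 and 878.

1

gcd(6349, 878):
  6349 = 7×878 + 203
  878 = 4×203 + 66
  203 = 3×66 + 5
  66 = 13×5 + 1
  5 = 5×1
so gcd(6349, 878) = 1.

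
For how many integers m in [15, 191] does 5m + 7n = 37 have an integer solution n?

gcd(7, 5):
  7 = 1·5 + 2
  5 = 2·2 + 1
  2 = 2·1
so gcd(7, 5) = 1.
Back-substitute for Bézout coefficients:
  1 = 5 - 2·2
  ... = 5·(3) + 7·(-2)
Scale by 37: particular solution (111, -74); reduce m mod 7: (6, 1).
General solution: m = 6 + 7t, n = 1 - 5t for integer t.
15 ≤ 6 + 7t ≤ 191 gives t ∈ [2, 26], which is 25 values.

25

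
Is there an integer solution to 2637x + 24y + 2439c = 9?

gcd(2637, 24) = 3  (2637 = 109×24 + 21, 24 = 1×21 + 3, 21 = 7×3).
gcd(3, 2439) = 3.
3 divides 9, so integer solutions exist.

yes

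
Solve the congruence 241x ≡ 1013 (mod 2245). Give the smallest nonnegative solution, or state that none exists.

gcd(2245, 241) = 1  (2245 = 9×241 + 76, 241 = 3×76 + 13, 76 = 5×13 + 11, 13 = 1×11 + 2, 11 = 5×2 + 1, 2 = 2×1).
1 divides 1013, so solutions exist.
Back-substituting, 241×(-1034) + 2245×(111) = 1.
So 241×(-1034) ≡ 1 (mod 2245); multiply by 1013: x ≡ -1047442 (mod 2245).
Smallest nonnegative: x = -1047442 mod 2245 = 973.

973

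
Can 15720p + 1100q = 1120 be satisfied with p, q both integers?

gcd(15720, 1100) = 20  (15720 = 14·1100 + 320, 1100 = 3·320 + 140, 320 = 2·140 + 40, 140 = 3·40 + 20, 40 = 2·20).
20 divides 1120, so integer solutions exist.

yes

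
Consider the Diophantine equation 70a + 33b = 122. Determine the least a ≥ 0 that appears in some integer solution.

gcd(70, 33):
  70 = 2·33 + 4
  33 = 8·4 + 1
  4 = 4·1
so gcd(70, 33) = 1.
1 divides 122, so solutions exist.
Back-substitute for Bézout coefficients:
  1 = 33 - 8·4
  ... = 70·(-8) + 33·(17)
Scale by 122/1 = 122: (a₀, b₀) = (-976, 2074).
General solution: a = -976 + 33t, b = 2074 - 70t for integer t.
a ≥ 0: smallest is -976 mod 33 = 14 (at t = 30), with b = -26.

14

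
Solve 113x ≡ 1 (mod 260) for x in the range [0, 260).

237

gcd(260, 113) = 1  (260 = 2·113 + 34, 113 = 3·34 + 11, 34 = 3·11 + 1, 11 = 11·1).
Back-substituting, 113·(-23) + 260·(10) = 1.
So 113·-23 ≡ 1 (mod 260), and -23 mod 260 = 237.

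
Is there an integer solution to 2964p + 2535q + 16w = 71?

gcd(2964, 2535):
  2964 = 1·2535 + 429
  2535 = 5·429 + 390
  429 = 1·390 + 39
  390 = 10·39
so gcd(2964, 2535) = 39.
gcd(39, 16) = 1.
1 divides 71, so integer solutions exist.

yes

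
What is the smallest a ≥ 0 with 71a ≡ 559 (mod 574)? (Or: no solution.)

307

gcd(574, 71) = 1.
1 divides 559, so solutions exist.
By Bézout, 71*(-97) + 574*(12) = 1.
So 71*(-97) ≡ 1 (mod 574); multiply by 559: a ≡ -54223 (mod 574).
Smallest nonnegative: a = -54223 mod 574 = 307.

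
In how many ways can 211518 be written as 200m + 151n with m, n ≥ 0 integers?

7

gcd(200, 151) = 1  (200 = 1×151 + 49, 151 = 3×49 + 4, 49 = 12×4 + 1, 4 = 4×1).
Back-substituting, 200×(37) + 151×(-49) = 1.
Scale by 211518: one solution is (7826166, -10364382). Reduce m mod 151: (138, 1218).
General: m = 138 + 151t, n = 1218 - 200t.
m ≥ 0 ⇒ t ≥ 0; n ≥ 0 ⇒ t ≤ 6. So t ∈ [0, 6]: 7 solutions.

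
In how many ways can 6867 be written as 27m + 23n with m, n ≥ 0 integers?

11

gcd(27, 23):
  27 = 1·23 + 4
  23 = 5·4 + 3
  4 = 1·3 + 1
  3 = 3·1
so gcd(27, 23) = 1.
Back-substitute for Bézout coefficients:
  1 = 4 - 1·3
  ... = 27·(6) + 23·(-7)
Scale by 6867: one solution is (41202, -48069). Reduce m mod 23: (9, 288).
General: m = 9 + 23t, n = 288 - 27t.
m ≥ 0 ⇒ t ≥ 0; n ≥ 0 ⇒ t ≤ 10. So t ∈ [0, 10]: 11 solutions.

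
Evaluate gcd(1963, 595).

1

gcd(1963, 595):
  1963 = 3*595 + 178
  595 = 3*178 + 61
  178 = 2*61 + 56
  61 = 1*56 + 5
  56 = 11*5 + 1
  5 = 5*1
so gcd(1963, 595) = 1.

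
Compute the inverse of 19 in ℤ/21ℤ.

10

gcd(21, 19):
  21 = 1·19 + 2
  19 = 9·2 + 1
  2 = 2·1
so gcd(21, 19) = 1.
Back-substitute for Bézout coefficients:
  1 = 19 - 9·2
  ... = 19·(10) + 21·(-9)
So 19·10 ≡ 1 (mod 21), and 10 mod 21 = 10.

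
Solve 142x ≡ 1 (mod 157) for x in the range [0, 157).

gcd(157, 142):
  157 = 1·142 + 15
  142 = 9·15 + 7
  15 = 2·7 + 1
  7 = 7·1
so gcd(157, 142) = 1.
Back-substitute for Bézout coefficients:
  1 = 15 - 2·7
  ... = 142·(-21) + 157·(19)
So 142·-21 ≡ 1 (mod 157), and -21 mod 157 = 136.

136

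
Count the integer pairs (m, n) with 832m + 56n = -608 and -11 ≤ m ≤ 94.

gcd(832, 56) = 8  (832 = 14×56 + 48, 56 = 1×48 + 8, 48 = 6×8).
Back-substituting, 832×(-1) + 56×(15) = 8.
Scale by -76: particular solution (76, -1140); reduce m mod 7: (6, -100).
General solution: m = 6 + 7t, n = -100 - 104t for integer t.
-11 ≤ 6 + 7t ≤ 94 gives t ∈ [-2, 12], which is 15 values.

15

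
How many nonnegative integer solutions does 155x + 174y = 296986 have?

gcd(174, 155):
  174 = 1×155 + 19
  155 = 8×19 + 3
  19 = 6×3 + 1
  3 = 3×1
so gcd(174, 155) = 1.
Back-substitute for Bézout coefficients:
  1 = 19 - 6×3
  ... = 155×(-55) + 174×(49)
Scale by 296986: one solution is (-16334230, 14552314). Reduce x mod 174: (20, 1689).
General: x = 20 + 174t, y = 1689 - 155t.
x ≥ 0 ⇒ t ≥ 0; y ≥ 0 ⇒ t ≤ 10. So t ∈ [0, 10]: 11 solutions.

11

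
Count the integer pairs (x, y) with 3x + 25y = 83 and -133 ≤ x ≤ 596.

29

gcd(25, 3) = 1  (25 = 8·3 + 1, 3 = 3·1).
Back-substituting, 3·(-8) + 25·(1) = 1.
Scale by 83: particular solution (-664, 83); reduce x mod 25: (11, 2).
General solution: x = 11 + 25t, y = 2 - 3t for integer t.
-133 ≤ 11 + 25t ≤ 596 gives t ∈ [-5, 23], which is 29 values.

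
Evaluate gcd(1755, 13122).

27

gcd(13122, 1755):
  13122 = 7*1755 + 837
  1755 = 2*837 + 81
  837 = 10*81 + 27
  81 = 3*27
so gcd(13122, 1755) = 27.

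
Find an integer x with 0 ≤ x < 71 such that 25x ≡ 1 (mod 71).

54

gcd(71, 25):
  71 = 2·25 + 21
  25 = 1·21 + 4
  21 = 5·4 + 1
  4 = 4·1
so gcd(71, 25) = 1.
Back-substitute for Bézout coefficients:
  1 = 21 - 5·4
  ... = 25·(-17) + 71·(6)
So 25·-17 ≡ 1 (mod 71), and -17 mod 71 = 54.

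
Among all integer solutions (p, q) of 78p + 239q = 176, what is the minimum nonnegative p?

229

gcd(239, 78) = 1.
1 divides 176, so solutions exist.
By Bézout, 78×(95) + 239×(-31) = 1.
Scale by 176/1 = 176: (p₀, q₀) = (16720, -5456).
General solution: p = 16720 + 239t, q = -5456 - 78t for integer t.
p ≥ 0: smallest is 16720 mod 239 = 229 (at t = -69), with q = -74.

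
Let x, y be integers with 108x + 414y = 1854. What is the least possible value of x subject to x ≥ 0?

gcd(414, 108) = 18.
18 divides 1854, so solutions exist.
By Bézout, 108*(4) + 414*(-1) = 18.
Scale by 1854/18 = 103: (x₀, y₀) = (412, -103).
General solution: x = 412 + 23t, y = -103 - 6t for integer t.
x ≥ 0: smallest is 412 mod 23 = 21 (at t = -17), with y = -1.

21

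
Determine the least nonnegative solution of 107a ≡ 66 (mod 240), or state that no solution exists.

198

gcd(240, 107) = 1  (240 = 2*107 + 26, 107 = 4*26 + 3, 26 = 8*3 + 2, 3 = 1*2 + 1, 2 = 2*1).
1 divides 66, so solutions exist.
Back-substituting, 107*(83) + 240*(-37) = 1.
So 107*(83) ≡ 1 (mod 240); multiply by 66: a ≡ 5478 (mod 240).
Smallest nonnegative: a = 5478 mod 240 = 198.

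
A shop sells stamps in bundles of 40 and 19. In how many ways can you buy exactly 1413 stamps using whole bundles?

Need nonnegative integers with 40j + 19k = 1413.
gcd(40, 19) = 1, and 40·(-9) + 19·(19) = 1.
So (j₀, k₀) = (-12717, 26847); general j = -12717 + 19t, k = 26847 - 40t.
j ≥ 0 ⇒ t ≥ 670; k ≥ 0 ⇒ t ≤ 671. That's 2 values of t.

2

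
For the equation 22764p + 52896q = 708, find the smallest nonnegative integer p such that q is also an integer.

1931

gcd(52896, 22764) = 12.
12 divides 708, so solutions exist.
By Bézout, 22764·(481) + 52896·(-207) = 12.
Scale by 708/12 = 59: (p₀, q₀) = (28379, -12213).
General solution: p = 28379 + 4408t, q = -12213 - 1897t for integer t.
p ≥ 0: smallest is 28379 mod 4408 = 1931 (at t = -6), with q = -831.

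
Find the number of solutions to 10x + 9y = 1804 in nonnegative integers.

20

gcd(10, 9) = 1.
By Bézout, 10×(1) + 9×(-1) = 1.
One solution: (4, 196).
General: x = 4 + 9t, y = 196 - 10t.
x ≥ 0 ⇒ t ≥ 0; y ≥ 0 ⇒ t ≤ 19. So t ∈ [0, 19]: 20 solutions.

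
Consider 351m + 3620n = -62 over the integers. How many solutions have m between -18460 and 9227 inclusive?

gcd(3620, 351) = 1.
By Bézout, 351×(691) + 3620×(-67) = 1.
Particular solution: (598, -58).
General solution: m = 598 + 3620t, n = -58 - 351t for integer t.
-18460 ≤ 598 + 3620t ≤ 9227 gives t ∈ [-5, 2], which is 8 values.

8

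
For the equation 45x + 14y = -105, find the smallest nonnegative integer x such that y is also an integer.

7

gcd(45, 14):
  45 = 3×14 + 3
  14 = 4×3 + 2
  3 = 1×2 + 1
  2 = 2×1
so gcd(45, 14) = 1.
1 divides -105, so solutions exist.
Back-substitute for Bézout coefficients:
  1 = 3 - 1×2
  ... = 45×(5) + 14×(-16)
Scale by -105/1 = -105: (x₀, y₀) = (-525, 1680).
General solution: x = -525 + 14t, y = 1680 - 45t for integer t.
x ≥ 0: smallest is -525 mod 14 = 7 (at t = 38), with y = -30.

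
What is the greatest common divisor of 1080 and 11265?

gcd(11265, 1080):
  11265 = 10×1080 + 465
  1080 = 2×465 + 150
  465 = 3×150 + 15
  150 = 10×15
so gcd(11265, 1080) = 15.

15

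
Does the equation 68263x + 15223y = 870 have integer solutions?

no

gcd(68263, 15223) = 13  (68263 = 4*15223 + 7371, 15223 = 2*7371 + 481, 7371 = 15*481 + 156, 481 = 3*156 + 13, 156 = 12*13).
13 does not divide 870 (remainder 12), so no integer solutions.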